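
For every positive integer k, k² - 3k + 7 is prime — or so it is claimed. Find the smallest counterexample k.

k = 1: k² - 3k + 7 = 5, prime.
k = 2: k² - 3k + 7 = 5, prime.
k = 3: k² - 3k + 7 = 7, prime.
k = 4: k² - 3k + 7 = 11, prime.
k = 5: k² - 3k + 7 = 17, prime.
k = 6: k² - 3k + 7 = 25 = 5 × 5, composite.
Hence k = 6 is a counterexample.

k = 6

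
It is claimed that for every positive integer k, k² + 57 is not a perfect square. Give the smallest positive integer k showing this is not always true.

We need the least positive integer k for which k² + 57 is a perfect square.
The first 7 eligible values, up to k = 7, all satisfy the conclusion.
k = 8: 8² + 57 = 121 = 11², a perfect square.
Thus k = 8 disproves the claim, and no smaller k works.

k = 8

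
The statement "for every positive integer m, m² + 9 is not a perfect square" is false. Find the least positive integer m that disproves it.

For m = 1, 2, 3 the conclusion holds.
m = 4: 4² + 9 = 25 = 5², a perfect square.
So m = 4 is the smallest counterexample.

m = 4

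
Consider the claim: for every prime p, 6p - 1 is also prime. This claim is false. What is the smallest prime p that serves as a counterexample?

p = 11

A counterexample is any prime p such that 6p - 1 is not prime; we check each in order.
The first 4 eligible values, up to p = 7, all satisfy the conclusion.
p = 11: 6p - 1 = 65 = 5 × 13, not prime.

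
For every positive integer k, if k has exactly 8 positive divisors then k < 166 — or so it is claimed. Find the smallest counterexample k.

k = 170

Check each positive integer k in order until k has exactly 8 positive divisors but the claim fails.
For k = 24, 30, 40, 42, …, 152, 154, 165 the conclusion holds.
k = 170: τ(170) = 8; 170 ≥ 166.
Hence k = 170 is a counterexample.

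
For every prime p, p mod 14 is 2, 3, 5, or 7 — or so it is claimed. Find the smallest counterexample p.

p = 11

Check each prime p in order until the claim fails.
For p = 2, 3, 5, 7 the conclusion holds.
p = 11: 11 mod 14 = 11 — not in {2, 3, 5, 7}.
Thus p = 11 disproves the claim, and no smaller p works.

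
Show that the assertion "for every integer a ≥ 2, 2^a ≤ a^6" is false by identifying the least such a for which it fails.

A counterexample is any integer a ≥ 2 such that 2^a > a^6; we check each in order.
The first 28 eligible values, up to a = 29, all satisfy the conclusion.
a = 30: 2^a = 1073741824 and a^6 = 729000000, so 1073741824 > 729000000.
Hence a = 30 is a counterexample.

a = 30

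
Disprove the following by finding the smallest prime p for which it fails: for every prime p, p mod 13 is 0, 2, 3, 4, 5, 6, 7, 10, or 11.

For p = 2, 3, 5, 7, …, 37, 41, 43 the conclusion holds.
p = 47: 47 mod 13 = 8 — not in {0, 2, 3, 4, 5, 6, 7, 10, 11}.

p = 47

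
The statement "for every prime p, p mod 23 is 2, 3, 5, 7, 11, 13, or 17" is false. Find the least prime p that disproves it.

p = 19

We need the least prime p for which the claim fails.
The first 7 eligible values, up to p = 17, all satisfy the conclusion.
p = 19: 19 mod 23 = 19 — not in {2, 3, 5, 7, 11, 13, 17}.
Hence p = 19 is a counterexample.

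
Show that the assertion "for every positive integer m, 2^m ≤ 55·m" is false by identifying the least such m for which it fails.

m = 9

m = 1: 2^m = 2 and 55·m = 55, so 2 ≤ 55.
m = 2: 2^m = 4 and 55·m = 110, so 4 ≤ 110.
m = 3: 2^m = 8 and 55·m = 165, so 8 ≤ 165.
m = 4: 2^m = 16 and 55·m = 220, so 16 ≤ 220.
m = 5: 2^m = 32 and 55·m = 275, so 32 ≤ 275.
m = 6: 2^m = 64 and 55·m = 330, so 64 ≤ 330.
m = 7: 2^m = 128 and 55·m = 385, so 128 ≤ 385.
m = 8: 2^m = 256 and 55·m = 440, so 256 ≤ 440.
m = 9: 2^m = 512 and 55·m = 495, so 512 > 495.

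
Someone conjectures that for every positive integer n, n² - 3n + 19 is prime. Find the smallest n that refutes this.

n = 18

Check each positive integer n in order until n² - 3n + 19 is not prime.
For n = 1, 2, 3, 4, …, 15, 16, 17 the conclusion holds.
n = 18: n² - 3n + 19 = 289 = 17 × 17, composite.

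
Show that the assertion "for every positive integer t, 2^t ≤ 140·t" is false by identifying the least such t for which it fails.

t = 11

We need the least positive integer t for which 2^t > 140·t.
The first 10 eligible values, up to t = 10, all satisfy the conclusion.
t = 11: 2^t = 2048 and 140·t = 1540, so 2048 > 1540.
Hence t = 11 is a counterexample.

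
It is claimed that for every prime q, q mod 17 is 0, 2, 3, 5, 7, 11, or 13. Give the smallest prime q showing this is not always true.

q = 23

A counterexample is any prime q such that the claim fails; we check each in order.
For q = 2, 3, 5, 7, 11, 13, 17, 19 the conclusion holds.
q = 23: 23 mod 17 = 6 — not in {0, 2, 3, 5, 7, 11, 13}.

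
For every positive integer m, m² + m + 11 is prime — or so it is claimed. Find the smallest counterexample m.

A counterexample is any positive integer m such that m² + m + 11 is not prime; we check each in order.
For m = 1, 2, 3, 4, 5, 6, 7, 8, 9 the conclusion holds.
m = 10: m² + m + 11 = 121 = 11 × 11, composite.

m = 10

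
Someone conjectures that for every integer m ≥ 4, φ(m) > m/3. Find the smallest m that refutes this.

For m = 4, 5 the conclusion holds.
m = 6: φ(6) = 2 and 6/3 = 2, so φ(6) ≤ 6/3.

m = 6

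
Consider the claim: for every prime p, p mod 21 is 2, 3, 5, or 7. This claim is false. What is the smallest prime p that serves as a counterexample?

Check each prime p in order until the claim fails.
The first 4 eligible values, up to p = 7, all satisfy the conclusion.
p = 11: 11 mod 21 = 11 — not in {2, 3, 5, 7}.
Hence p = 11 is a counterexample.

p = 11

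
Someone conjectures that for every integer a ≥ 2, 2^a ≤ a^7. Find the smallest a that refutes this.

We need the least integer a ≥ 2 for which 2^a > a^7.
For a = 2, 3, 4, 5, …, 34, 35, 36 the conclusion holds.
a = 37: 2^a = 137438953472 and a^7 = 94931877133, so 137438953472 > 94931877133.
Hence a = 37 is a counterexample.

a = 37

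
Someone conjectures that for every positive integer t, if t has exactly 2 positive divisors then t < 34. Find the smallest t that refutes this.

t = 37

We need the least positive integer t for which t has exactly 2 positive divisors but the claim fails.
For t = 2, 3, 5, 7, …, 23, 29, 31 the conclusion holds.
t = 37: τ(37) = 2; 37 ≥ 34.
Hence t = 37 is a counterexample.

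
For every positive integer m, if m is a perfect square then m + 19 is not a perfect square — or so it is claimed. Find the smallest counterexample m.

Check each positive integer m in order until m is a perfect square but m + 19 is a perfect square.
For m = 1, 4, 9, 16, 25, 36, 49, 64 the conclusion holds.
m = 81: 81 = 9² and 81 + 19 = 100 = 10².

m = 81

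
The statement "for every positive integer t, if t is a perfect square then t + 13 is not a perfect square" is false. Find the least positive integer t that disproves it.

Check each positive integer t in order until t is a perfect square but t + 13 is a perfect square.
The first 5 eligible values, up to t = 25, all satisfy the conclusion.
t = 36: 36 = 6² and 36 + 13 = 49 = 7².

t = 36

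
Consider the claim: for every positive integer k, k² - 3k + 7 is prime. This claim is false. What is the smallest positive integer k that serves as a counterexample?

k = 6

Check each positive integer k in order until k² - 3k + 7 is not prime.
The first 5 eligible values, up to k = 5, all satisfy the conclusion.
k = 6: k² - 3k + 7 = 25 = 5 × 5, composite.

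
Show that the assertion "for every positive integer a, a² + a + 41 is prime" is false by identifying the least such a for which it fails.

Check each positive integer a in order until a² + a + 41 is not prime.
For a = 1, 2, 3, 4, …, 37, 38, 39 the conclusion holds.
a = 40: a² + a + 41 = 1681 = 41 × 41, composite.
Thus a = 40 disproves the claim, and no smaller a works.

a = 40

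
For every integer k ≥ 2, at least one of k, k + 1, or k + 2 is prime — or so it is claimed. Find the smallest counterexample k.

k = 8

Check each integer k ≥ 2 in order until k, k + 1, k + 2 are all composite.
k = 2: 2 is prime.
k = 3: 3 is prime.
k = 4: 5 is prime.
k = 5: 5 is prime.
k = 6: 7 is prime.
k = 7: 7 is prime.
k = 8: 8 = 2 × 4; 9 = 3 × 3; 10 = 2 × 5 — all composite.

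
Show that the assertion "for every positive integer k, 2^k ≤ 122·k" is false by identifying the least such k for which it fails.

k = 11

Check each positive integer k in order until 2^k > 122·k.
For k = 1, 2, 3, 4, 5, 6, 7, 8, 9, 10 the conclusion holds.
k = 11: 2^k = 2048 and 122·k = 1342, so 2048 > 1342.
Thus k = 11 disproves the claim, and no smaller k works.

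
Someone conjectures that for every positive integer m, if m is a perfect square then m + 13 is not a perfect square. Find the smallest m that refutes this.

m = 36

Check each positive integer m in order until m is a perfect square but m + 13 is a perfect square.
For m = 1, 4, 9, 16, 25 the conclusion holds.
m = 36: 36 = 6² and 36 + 13 = 49 = 7².
Thus m = 36 disproves the claim, and no smaller m works.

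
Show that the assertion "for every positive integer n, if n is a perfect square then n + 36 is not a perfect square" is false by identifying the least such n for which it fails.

We need the least positive integer n for which n is a perfect square but n + 36 is a perfect square.
For n = 1, 4, 9, 16, 25, 36, 49 the conclusion holds.
n = 64: 64 = 8² and 64 + 36 = 100 = 10².
So n = 64 is the smallest counterexample.

n = 64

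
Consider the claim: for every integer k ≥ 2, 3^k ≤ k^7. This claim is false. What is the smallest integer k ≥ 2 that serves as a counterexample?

For k = 2, 3, 4, 5, …, 16, 17, 18 the conclusion holds.
k = 19: 3^k = 1162261467 and k^7 = 893871739, so 1162261467 > 893871739.

k = 19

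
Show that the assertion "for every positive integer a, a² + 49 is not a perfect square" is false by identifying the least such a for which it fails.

A counterexample is any positive integer a such that a² + 49 is a perfect square; we check each in order.
For a = 1, 2, 3, 4, …, 21, 22, 23 the conclusion holds.
a = 24: 24² + 49 = 625 = 25², a perfect square.
Hence a = 24 is a counterexample.

a = 24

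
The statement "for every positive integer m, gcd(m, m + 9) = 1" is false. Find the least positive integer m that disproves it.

m = 3

We need the least positive integer m for which gcd(m, m + 9) > 1.
For m = 1, 2 the conclusion holds.
m = 3: gcd(3, 12) = 3.
Hence m = 3 is a counterexample.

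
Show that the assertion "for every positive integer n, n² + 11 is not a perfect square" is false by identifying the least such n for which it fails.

We need the least positive integer n for which n² + 11 is a perfect square.
For n = 1, 2, 3, 4 the conclusion holds.
n = 5: 5² + 11 = 36 = 6², a perfect square.
Hence n = 5 is a counterexample.

n = 5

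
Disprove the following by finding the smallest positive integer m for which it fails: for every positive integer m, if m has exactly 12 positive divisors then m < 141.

m = 150

Check each positive integer m in order until m has exactly 12 positive divisors but the claim fails.
For m = 60, 72, 84, 90, 96, 108, 126, 132, 140 the conclusion holds.
m = 150: τ(150) = 12; 150 ≥ 141.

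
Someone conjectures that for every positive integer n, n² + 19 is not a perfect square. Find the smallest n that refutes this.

n = 9

For n = 1, 2, 3, 4, 5, 6, 7, 8 the conclusion holds.
n = 9: 9² + 19 = 100 = 10², a perfect square.
Hence n = 9 is a counterexample.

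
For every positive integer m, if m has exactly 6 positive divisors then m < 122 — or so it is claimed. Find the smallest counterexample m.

Check each positive integer m in order until m has exactly 6 positive divisors but the claim fails.
For m = 12, 18, 20, 28, …, 99, 116, 117 the conclusion holds.
m = 124: τ(124) = 6; 124 ≥ 122.
Thus m = 124 disproves the claim, and no smaller m works.

m = 124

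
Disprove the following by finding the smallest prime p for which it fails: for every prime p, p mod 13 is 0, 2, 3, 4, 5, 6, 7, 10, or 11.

We need the least prime p for which the claim fails.
The first 14 eligible values, up to p = 43, all satisfy the conclusion.
p = 47: 47 mod 13 = 8 — not in {0, 2, 3, 4, 5, 6, 7, 10, 11}.
So p = 47 is the smallest counterexample.

p = 47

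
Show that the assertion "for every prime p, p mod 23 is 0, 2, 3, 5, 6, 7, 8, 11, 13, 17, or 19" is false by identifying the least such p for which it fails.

p = 37

For p = 2, 3, 5, 7, …, 23, 29, 31 the conclusion holds.
p = 37: 37 mod 23 = 14 — not in {0, 2, 3, 5, 6, 7, 8, 11, 13, 17, 19}.
Hence p = 37 is a counterexample.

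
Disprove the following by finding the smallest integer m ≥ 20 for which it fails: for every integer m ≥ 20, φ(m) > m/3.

m = 24

For m = 20, 21, 22, 23 the conclusion holds.
m = 24: φ(24) = 8 and 24/3 = 8, so φ(24) ≤ 24/3.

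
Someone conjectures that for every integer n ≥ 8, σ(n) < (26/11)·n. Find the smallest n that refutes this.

Check each integer n ≥ 8 in order until the claim fails.
The first 16 eligible values, up to n = 23, all satisfy the conclusion.
n = 24: σ(24) = 60; 60 ≥ 624/11.

n = 24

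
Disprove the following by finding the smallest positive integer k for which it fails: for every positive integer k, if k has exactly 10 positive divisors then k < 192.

For k = 48, 80, 112, 162, 176 the conclusion holds.
k = 208: τ(208) = 10; 208 ≥ 192.

k = 208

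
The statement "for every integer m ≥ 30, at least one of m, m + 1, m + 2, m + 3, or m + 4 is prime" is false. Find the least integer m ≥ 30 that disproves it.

m = 32

For m = 30, 31 the conclusion holds.
m = 32: 32 = 2 × 16; 33 = 3 × 11; 34 = 2 × 17; 35 = 5 × 7; 36 = 2 × 18 — all composite.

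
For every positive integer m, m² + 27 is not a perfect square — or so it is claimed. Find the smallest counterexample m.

m = 3

m = 1: 1² + 27 = 28, not a perfect square.
m = 2: 2² + 27 = 31, not a perfect square.
m = 3: 3² + 27 = 36 = 6², a perfect square.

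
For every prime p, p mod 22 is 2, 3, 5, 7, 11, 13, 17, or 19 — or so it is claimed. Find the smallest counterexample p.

p = 23

p = 2: 2 mod 22 = 2.
p = 3: 3 mod 22 = 3.
p = 5: 5 mod 22 = 5.
p = 7: 7 mod 22 = 7.
p = 11: 11 mod 22 = 11.
p = 13: 13 mod 22 = 13.
p = 17: 17 mod 22 = 17.
p = 19: 19 mod 22 = 19.
p = 23: 23 mod 22 = 1 — not in {2, 3, 5, 7, 11, 13, 17, 19}.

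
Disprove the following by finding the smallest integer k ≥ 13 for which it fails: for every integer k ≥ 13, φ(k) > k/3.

For k = 13, 14, 15, 16, 17 the conclusion holds.
k = 18: φ(18) = 6 and 18/3 = 6, so φ(18) ≤ 18/3.
Thus k = 18 disproves the claim, and no smaller k works.

k = 18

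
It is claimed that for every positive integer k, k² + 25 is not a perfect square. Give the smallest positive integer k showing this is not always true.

k = 12

A counterexample is any positive integer k such that k² + 25 is a perfect square; we check each in order.
The first 11 eligible values, up to k = 11, all satisfy the conclusion.
k = 12: 12² + 25 = 169 = 13², a perfect square.
Thus k = 12 disproves the claim, and no smaller k works.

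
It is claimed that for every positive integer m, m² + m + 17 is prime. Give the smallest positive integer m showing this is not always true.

m = 16

For m = 1, 2, 3, 4, …, 13, 14, 15 the conclusion holds.
m = 16: m² + m + 17 = 289 = 17 × 17, composite.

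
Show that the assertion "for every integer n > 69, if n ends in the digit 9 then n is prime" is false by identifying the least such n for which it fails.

n = 99

Check each integer n > 69 in order until n ends in the digit 9 but n is not prime.
n = 79: 79 ends in 9 and is prime.
n = 89: 89 ends in 9 and is prime.
n = 99: 99 ends in 9; 99 = 3 × 33, composite.
Thus n = 99 disproves the claim, and no smaller n works.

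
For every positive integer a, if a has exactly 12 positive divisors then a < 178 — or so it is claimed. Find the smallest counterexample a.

We need the least positive integer a for which a has exactly 12 positive divisors but the claim fails.
For a = 60, 72, 84, 90, …, 150, 156, 160 the conclusion holds.
a = 198: τ(198) = 12; 198 ≥ 178.
Hence a = 198 is a counterexample.

a = 198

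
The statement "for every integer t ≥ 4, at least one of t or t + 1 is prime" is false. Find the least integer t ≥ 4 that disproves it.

t = 8

Check each integer t ≥ 4 in order until t, t + 1 are both composite.
For t = 4, 5, 6, 7 the conclusion holds.
t = 8: 8 = 2 × 4; 9 = 3 × 3 — both composite.
Hence t = 8 is a counterexample.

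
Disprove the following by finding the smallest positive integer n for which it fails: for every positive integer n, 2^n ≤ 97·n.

For n = 1, 2, 3, 4, 5, 6, 7, 8, 9 the conclusion holds.
n = 10: 2^n = 1024 and 97·n = 970, so 1024 > 970.

n = 10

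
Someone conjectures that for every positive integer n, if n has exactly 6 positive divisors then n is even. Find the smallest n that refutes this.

Check each positive integer n in order until n has exactly 6 positive divisors but n is odd.
n = 12: divisors of 12: 1, 2, 3, 4, 6, 12; 12 is even.
n = 18: divisors of 18: 1, 2, 3, 6, 9, 18; 18 is even.
n = 20: divisors of 20: 1, 2, 4, 5, 10, 20; 20 is even.
n = 28: divisors of 28: 1, 2, 4, 7, 14, 28; 28 is even.
n = 32: divisors of 32: 1, 2, 4, 8, 16, 32; 32 is even.
n = 44: divisors of 44: 1, 2, 4, 11, 22, 44; 44 is even.
n = 45: divisors of 45: 1, 3, 5, 9, 15, 45; 45 is odd.
Hence n = 45 is a counterexample.

n = 45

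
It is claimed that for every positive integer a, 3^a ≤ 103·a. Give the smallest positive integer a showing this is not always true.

We need the least positive integer a for which 3^a > 103·a.
The first 5 eligible values, up to a = 5, all satisfy the conclusion.
a = 6: 3^a = 729 and 103·a = 618, so 729 > 618.

a = 6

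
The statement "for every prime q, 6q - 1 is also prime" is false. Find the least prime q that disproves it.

q = 11

A counterexample is any prime q such that 6q - 1 is not prime; we check each in order.
For q = 2, 3, 5, 7 the conclusion holds.
q = 11: 6q - 1 = 65 = 5 × 13, not prime.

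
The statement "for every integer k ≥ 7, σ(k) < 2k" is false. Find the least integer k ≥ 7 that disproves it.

k = 12

A counterexample is any integer k ≥ 7 such that the claim fails; we check each in order.
k = 7: σ(7) = 8; 8 < 14.
k = 8: σ(8) = 15; 15 < 16.
k = 9: σ(9) = 13; 13 < 18.
k = 10: σ(10) = 18; 18 < 20.
k = 11: σ(11) = 12; 12 < 22.
k = 12: σ(12) = 28; 28 ≥ 24.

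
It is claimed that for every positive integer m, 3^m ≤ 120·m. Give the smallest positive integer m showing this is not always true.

A counterexample is any positive integer m such that 3^m > 120·m; we check each in order.
For m = 1, 2, 3, 4, 5 the conclusion holds.
m = 6: 3^m = 729 and 120·m = 720, so 729 > 720.

m = 6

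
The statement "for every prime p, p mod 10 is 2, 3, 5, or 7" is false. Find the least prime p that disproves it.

p = 11

Check each prime p in order until the claim fails.
For p = 2, 3, 5, 7 the conclusion holds.
p = 11: 11 mod 10 = 1 — not in {2, 3, 5, 7}.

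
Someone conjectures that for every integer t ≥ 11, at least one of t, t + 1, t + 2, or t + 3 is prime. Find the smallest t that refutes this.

t = 24

Check each integer t ≥ 11 in order until t, t + 1, t + 2, t + 3 are all composite.
The first 13 eligible values, up to t = 23, all satisfy the conclusion.
t = 24: 24 = 2 × 12; 25 = 5 × 5; 26 = 2 × 13; 27 = 3 × 9 — all composite.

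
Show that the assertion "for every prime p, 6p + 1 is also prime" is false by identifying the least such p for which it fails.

We need the least prime p for which 6p + 1 is not prime.
For p = 2, 3, 5, 7, 11, 13, 17 the conclusion holds.
p = 19: 6p + 1 = 115 = 5 × 23, not prime.

p = 19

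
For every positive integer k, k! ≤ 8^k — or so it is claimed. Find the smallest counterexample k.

A counterexample is any positive integer k such that k! > 8^k; we check each in order.
For k = 1, 2, 3, 4, …, 17, 18, 19 the conclusion holds.
k = 20: k! = 2432902008176640000 and 8^k = 1152921504606846976, so 2432902008176640000 > 1152921504606846976.
So k = 20 is the smallest counterexample.

k = 20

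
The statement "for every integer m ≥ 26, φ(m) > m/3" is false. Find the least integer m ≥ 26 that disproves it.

We need the least integer m ≥ 26 for which the claim fails.
For m = 26, 27, 28, 29 the conclusion holds.
m = 30: φ(30) = 8 and 30/3 = 10, so φ(30) ≤ 30/3.
Thus m = 30 disproves the claim, and no smaller m works.

m = 30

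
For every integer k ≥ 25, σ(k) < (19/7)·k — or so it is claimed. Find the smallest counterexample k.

k = 60

A counterexample is any integer k ≥ 25 such that the claim fails; we check each in order.
The first 35 eligible values, up to k = 59, all satisfy the conclusion.
k = 60: σ(60) = 168; 168 ≥ 1140/7.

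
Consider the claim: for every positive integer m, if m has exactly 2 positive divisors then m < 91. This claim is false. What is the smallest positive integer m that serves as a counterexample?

Check each positive integer m in order until m has exactly 2 positive divisors but the claim fails.
For m = 2, 3, 5, 7, …, 79, 83, 89 the conclusion holds.
m = 97: τ(97) = 2; 97 ≥ 91.

m = 97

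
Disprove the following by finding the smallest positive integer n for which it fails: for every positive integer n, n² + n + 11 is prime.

We need the least positive integer n for which n² + n + 11 is not prime.
For n = 1, 2, 3, 4, 5, 6, 7, 8, 9 the conclusion holds.
n = 10: n² + n + 11 = 121 = 11 × 11, composite.

n = 10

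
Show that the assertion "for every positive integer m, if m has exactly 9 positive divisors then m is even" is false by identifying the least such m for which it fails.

A counterexample is any positive integer m such that m has exactly 9 positive divisors but m is odd; we check each in order.
For m = 36, 100, 196 the conclusion holds.
m = 225: divisors of 225: 9 divisors; 225 is odd.

m = 225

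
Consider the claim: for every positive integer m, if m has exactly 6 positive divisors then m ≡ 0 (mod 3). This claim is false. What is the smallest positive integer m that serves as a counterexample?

We need the least positive integer m for which m has exactly 6 positive divisors but the claim fails.
For m = 12, 18 the conclusion holds.
m = 20: τ(20) = 6; 20 ≡ 2 (mod 3).
Thus m = 20 disproves the claim, and no smaller m works.

m = 20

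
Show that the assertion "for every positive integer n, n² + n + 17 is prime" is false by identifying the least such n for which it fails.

For n = 1, 2, 3, 4, …, 13, 14, 15 the conclusion holds.
n = 16: n² + n + 17 = 289 = 17 × 17, composite.

n = 16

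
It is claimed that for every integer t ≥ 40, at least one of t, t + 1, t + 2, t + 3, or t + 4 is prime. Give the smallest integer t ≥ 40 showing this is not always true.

t = 40: 41 is prime.
t = 41: 41 is prime.
t = 42: 43 is prime.
t = 43: 43 is prime.
t = 44: 47 is prime.
t = 45: 47 is prime.
t = 46: 47 is prime.
t = 47: 47 is prime.
t = 48: 48 = 2 × 24; 49 = 7 × 7; 50 = 2 × 25; 51 = 3 × 17; 52 = 2 × 26 — all composite.
So t = 48 is the smallest counterexample.

t = 48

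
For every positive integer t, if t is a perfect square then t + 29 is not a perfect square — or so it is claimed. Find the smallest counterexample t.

The first 13 eligible values, up to t = 169, all satisfy the conclusion.
t = 196: 196 = 14² and 196 + 29 = 225 = 15².
So t = 196 is the smallest counterexample.

t = 196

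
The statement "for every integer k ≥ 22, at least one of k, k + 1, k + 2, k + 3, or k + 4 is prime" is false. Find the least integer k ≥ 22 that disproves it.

k = 22: 23 is prime.
k = 23: 23 is prime.
k = 24: 24 = 2 × 12; 25 = 5 × 5; 26 = 2 × 13; 27 = 3 × 9; 28 = 2 × 14 — all composite.

k = 24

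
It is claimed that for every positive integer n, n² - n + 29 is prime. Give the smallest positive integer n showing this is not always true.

n = 3

For n = 1, 2 the conclusion holds.
n = 3: n² - n + 29 = 35 = 5 × 7, composite.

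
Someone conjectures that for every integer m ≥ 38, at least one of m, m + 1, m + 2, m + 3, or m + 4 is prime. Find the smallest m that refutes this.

We need the least integer m ≥ 38 for which m, m + 1, m + 2, m + 3, m + 4 are all composite.
The first 10 eligible values, up to m = 47, all satisfy the conclusion.
m = 48: 48 = 2 × 24; 49 = 7 × 7; 50 = 2 × 25; 51 = 3 × 17; 52 = 2 × 26 — all composite.
Hence m = 48 is a counterexample.

m = 48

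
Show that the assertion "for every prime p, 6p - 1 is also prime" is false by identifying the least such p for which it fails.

We need the least prime p for which 6p - 1 is not prime.
p = 2: 6p - 1 = 11, prime.
p = 3: 6p - 1 = 17, prime.
p = 5: 6p - 1 = 29, prime.
p = 7: 6p - 1 = 41, prime.
p = 11: 6p - 1 = 65 = 5 × 13, not prime.
So p = 11 is the smallest counterexample.

p = 11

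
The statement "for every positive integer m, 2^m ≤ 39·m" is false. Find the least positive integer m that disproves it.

m = 9

m = 1: 2^m = 2 and 39·m = 39, so 2 ≤ 39.
m = 2: 2^m = 4 and 39·m = 78, so 4 ≤ 78.
m = 3: 2^m = 8 and 39·m = 117, so 8 ≤ 117.
m = 4: 2^m = 16 and 39·m = 156, so 16 ≤ 156.
m = 5: 2^m = 32 and 39·m = 195, so 32 ≤ 195.
m = 6: 2^m = 64 and 39·m = 234, so 64 ≤ 234.
m = 7: 2^m = 128 and 39·m = 273, so 128 ≤ 273.
m = 8: 2^m = 256 and 39·m = 312, so 256 ≤ 312.
m = 9: 2^m = 512 and 39·m = 351, so 512 > 351.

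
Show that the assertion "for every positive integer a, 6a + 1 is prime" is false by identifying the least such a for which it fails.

a = 4

We need the least positive integer a for which 6a + 1 is not prime.
a = 1: 6a + 1 = 7, prime.
a = 2: 6a + 1 = 13, prime.
a = 3: 6a + 1 = 19, prime.
a = 4: 6a + 1 = 25 = 5 × 5, composite.
Thus a = 4 disproves the claim, and no smaller a works.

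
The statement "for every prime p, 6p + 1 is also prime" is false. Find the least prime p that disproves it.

p = 19

The first 7 eligible values, up to p = 17, all satisfy the conclusion.
p = 19: 6p + 1 = 115 = 5 × 23, not prime.
So p = 19 is the smallest counterexample.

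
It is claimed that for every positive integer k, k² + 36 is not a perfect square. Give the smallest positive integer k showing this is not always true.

k = 8

Check each positive integer k in order until k² + 36 is a perfect square.
For k = 1, 2, 3, 4, 5, 6, 7 the conclusion holds.
k = 8: 8² + 36 = 100 = 10², a perfect square.
Thus k = 8 disproves the claim, and no smaller k works.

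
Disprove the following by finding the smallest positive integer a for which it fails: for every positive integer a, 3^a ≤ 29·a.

For a = 1, 2, 3, 4 the conclusion holds.
a = 5: 3^a = 243 and 29·a = 145, so 243 > 145.
So a = 5 is the smallest counterexample.

a = 5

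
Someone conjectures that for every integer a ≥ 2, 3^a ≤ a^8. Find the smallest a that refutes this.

We need the least integer a ≥ 2 for which 3^a > a^8.
For a = 2, 3, 4, 5, …, 20, 21, 22 the conclusion holds.
a = 23: 3^a = 94143178827 and a^8 = 78310985281, so 94143178827 > 78310985281.

a = 23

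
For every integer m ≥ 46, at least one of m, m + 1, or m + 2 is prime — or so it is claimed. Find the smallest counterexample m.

For m = 46, 47 the conclusion holds.
m = 48: 48 = 2 × 24; 49 = 7 × 7; 50 = 2 × 25 — all composite.

m = 48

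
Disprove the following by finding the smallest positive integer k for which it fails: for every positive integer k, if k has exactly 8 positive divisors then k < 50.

We need the least positive integer k for which k has exactly 8 positive divisors but the claim fails.
For k = 24, 30, 40, 42 the conclusion holds.
k = 54: τ(54) = 8; 54 ≥ 50.
Hence k = 54 is a counterexample.

k = 54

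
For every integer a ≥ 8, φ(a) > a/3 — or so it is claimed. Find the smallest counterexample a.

a = 12

A counterexample is any integer a ≥ 8 such that the claim fails; we check each in order.
The first 4 eligible values, up to a = 11, all satisfy the conclusion.
a = 12: φ(12) = 4 and 12/3 = 4, so φ(12) ≤ 12/3.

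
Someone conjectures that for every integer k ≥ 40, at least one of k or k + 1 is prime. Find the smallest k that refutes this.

k = 40: 41 is prime.
k = 41: 41 is prime.
k = 42: 43 is prime.
k = 43: 43 is prime.
k = 44: 44 = 2 × 22; 45 = 3 × 15 — both composite.
So k = 44 is the smallest counterexample.

k = 44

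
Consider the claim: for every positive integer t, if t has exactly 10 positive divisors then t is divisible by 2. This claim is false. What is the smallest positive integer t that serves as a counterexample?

t = 405

A counterexample is any positive integer t such that t has exactly 10 positive divisors but t is not divisible by 2; we check each in order.
For t = 48, 80, 112, 162, 176, 208, 272, 304, 368 the conclusion holds.
t = 405: τ(405) = 10; 405 mod 2 = 1.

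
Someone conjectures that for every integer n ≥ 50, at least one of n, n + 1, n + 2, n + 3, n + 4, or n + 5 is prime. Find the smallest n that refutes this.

n = 90

A counterexample is any integer n ≥ 50 such that n, n + 1, n + 2, n + 3, n + 4, n + 5 are all composite; we check each in order.
The first 40 eligible values, up to n = 89, all satisfy the conclusion.
n = 90: 90 = 2 × 45; 91 = 7 × 13; 92 = 2 × 46; 93 = 3 × 31; 94 = 2 × 47; 95 = 5 × 19 — all composite.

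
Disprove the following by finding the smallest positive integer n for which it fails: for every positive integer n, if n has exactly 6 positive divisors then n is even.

We need the least positive integer n for which n has exactly 6 positive divisors but n is odd.
n = 12: divisors of 12: 1, 2, 3, 4, 6, 12; 12 is even.
n = 18: divisors of 18: 1, 2, 3, 6, 9, 18; 18 is even.
n = 20: divisors of 20: 1, 2, 4, 5, 10, 20; 20 is even.
n = 28: divisors of 28: 1, 2, 4, 7, 14, 28; 28 is even.
n = 32: divisors of 32: 1, 2, 4, 8, 16, 32; 32 is even.
n = 44: divisors of 44: 1, 2, 4, 11, 22, 44; 44 is even.
n = 45: divisors of 45: 1, 3, 5, 9, 15, 45; 45 is odd.
So n = 45 is the smallest counterexample.

n = 45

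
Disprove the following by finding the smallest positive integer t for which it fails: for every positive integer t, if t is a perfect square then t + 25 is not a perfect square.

Check each positive integer t in order until t is a perfect square but t + 25 is a perfect square.
For t = 1, 4, 9, 16, …, 81, 100, 121 the conclusion holds.
t = 144: 144 = 12² and 144 + 25 = 169 = 13².

t = 144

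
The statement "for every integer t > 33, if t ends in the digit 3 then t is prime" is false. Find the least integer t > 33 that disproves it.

For t = 43, 53 the conclusion holds.
t = 63: 63 ends in 3; 63 = 3 × 21, composite.
Thus t = 63 disproves the claim, and no smaller t works.

t = 63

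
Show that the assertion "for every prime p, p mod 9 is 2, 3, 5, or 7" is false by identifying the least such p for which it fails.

p = 13

p = 2: 2 mod 9 = 2.
p = 3: 3 mod 9 = 3.
p = 5: 5 mod 9 = 5.
p = 7: 7 mod 9 = 7.
p = 11: 11 mod 9 = 2.
p = 13: 13 mod 9 = 4 — not in {2, 3, 5, 7}.
Thus p = 13 disproves the claim, and no smaller p works.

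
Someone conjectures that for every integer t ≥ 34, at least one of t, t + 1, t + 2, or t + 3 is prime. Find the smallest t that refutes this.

t = 48

We need the least integer t ≥ 34 for which t, t + 1, t + 2, t + 3 are all composite.
For t = 34, 35, 36, 37, …, 45, 46, 47 the conclusion holds.
t = 48: 48 = 2 × 24; 49 = 7 × 7; 50 = 2 × 25; 51 = 3 × 17 — all composite.
So t = 48 is the smallest counterexample.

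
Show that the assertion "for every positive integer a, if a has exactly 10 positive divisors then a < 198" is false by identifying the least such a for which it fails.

a = 208

A counterexample is any positive integer a such that a has exactly 10 positive divisors but the claim fails; we check each in order.
The first 5 eligible values, up to a = 176, all satisfy the conclusion.
a = 208: τ(208) = 10; 208 ≥ 198.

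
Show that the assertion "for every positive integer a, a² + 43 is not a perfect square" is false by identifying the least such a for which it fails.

Check each positive integer a in order until a² + 43 is a perfect square.
For a = 1, 2, 3, 4, …, 18, 19, 20 the conclusion holds.
a = 21: 21² + 43 = 484 = 22², a perfect square.
Thus a = 21 disproves the claim, and no smaller a works.

a = 21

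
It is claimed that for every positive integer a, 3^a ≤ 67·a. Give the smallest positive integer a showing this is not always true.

We need the least positive integer a for which 3^a > 67·a.
The first 5 eligible values, up to a = 5, all satisfy the conclusion.
a = 6: 3^a = 729 and 67·a = 402, so 729 > 402.
Thus a = 6 disproves the claim, and no smaller a works.

a = 6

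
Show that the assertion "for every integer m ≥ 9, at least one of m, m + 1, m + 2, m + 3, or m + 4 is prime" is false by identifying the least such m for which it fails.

m = 24

For m = 9, 10, 11, 12, …, 21, 22, 23 the conclusion holds.
m = 24: 24 = 2 × 12; 25 = 5 × 5; 26 = 2 × 13; 27 = 3 × 9; 28 = 2 × 14 — all composite.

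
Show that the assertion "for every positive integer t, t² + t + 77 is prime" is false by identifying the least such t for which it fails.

t = 6

t = 1: t² + t + 77 = 79, prime.
t = 2: t² + t + 77 = 83, prime.
t = 3: t² + t + 77 = 89, prime.
t = 4: t² + t + 77 = 97, prime.
t = 5: t² + t + 77 = 107, prime.
t = 6: t² + t + 77 = 119 = 7 × 17, composite.
Thus t = 6 disproves the claim, and no smaller t works.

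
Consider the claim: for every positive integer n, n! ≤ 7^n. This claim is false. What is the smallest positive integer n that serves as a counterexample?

n = 17

The first 16 eligible values, up to n = 16, all satisfy the conclusion.
n = 17: n! = 355687428096000 and 7^n = 232630513987207, so 355687428096000 > 232630513987207.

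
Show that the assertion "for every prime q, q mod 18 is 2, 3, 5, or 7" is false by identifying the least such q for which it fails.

q = 11

Check each prime q in order until the claim fails.
For q = 2, 3, 5, 7 the conclusion holds.
q = 11: 11 mod 18 = 11 — not in {2, 3, 5, 7}.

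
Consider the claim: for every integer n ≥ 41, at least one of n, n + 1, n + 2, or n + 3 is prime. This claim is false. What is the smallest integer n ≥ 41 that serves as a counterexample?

For n = 41, 42, 43, 44, 45, 46, 47 the conclusion holds.
n = 48: 48 = 2 × 24; 49 = 7 × 7; 50 = 2 × 25; 51 = 3 × 17 — all composite.
Hence n = 48 is a counterexample.

n = 48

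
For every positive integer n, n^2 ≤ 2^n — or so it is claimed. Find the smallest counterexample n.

For n = 1, 2 the conclusion holds.
n = 3: n^2 = 9 and 2^n = 8, so 9 > 8.
So n = 3 is the smallest counterexample.

n = 3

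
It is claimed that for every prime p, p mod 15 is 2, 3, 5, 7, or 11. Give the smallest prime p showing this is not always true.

For p = 2, 3, 5, 7, 11 the conclusion holds.
p = 13: 13 mod 15 = 13 — not in {2, 3, 5, 7, 11}.

p = 13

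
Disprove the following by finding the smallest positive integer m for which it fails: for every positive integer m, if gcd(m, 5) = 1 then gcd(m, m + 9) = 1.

m = 3

A counterexample is any positive integer m such that gcd(m, 5) = 1 but gcd(m, m + 9) > 1; we check each in order.
For m = 1, 2 the conclusion holds.
m = 3: gcd(3, 12) = 3.
Hence m = 3 is a counterexample.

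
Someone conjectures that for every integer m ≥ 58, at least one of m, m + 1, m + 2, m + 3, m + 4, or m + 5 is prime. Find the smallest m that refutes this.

m = 90

Check each integer m ≥ 58 in order until m, m + 1, m + 2, m + 3, m + 4, m + 5 are all composite.
For m = 58, 59, 60, 61, …, 87, 88, 89 the conclusion holds.
m = 90: 90 = 2 × 45; 91 = 7 × 13; 92 = 2 × 46; 93 = 3 × 31; 94 = 2 × 47; 95 = 5 × 19 — all composite.
So m = 90 is the smallest counterexample.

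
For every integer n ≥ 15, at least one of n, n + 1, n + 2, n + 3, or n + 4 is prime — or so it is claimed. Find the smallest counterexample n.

n = 24

We need the least integer n ≥ 15 for which n, n + 1, n + 2, n + 3, n + 4 are all composite.
For n = 15, 16, 17, 18, 19, 20, 21, 22, 23 the conclusion holds.
n = 24: 24 = 2 × 12; 25 = 5 × 5; 26 = 2 × 13; 27 = 3 × 9; 28 = 2 × 14 — all composite.
Hence n = 24 is a counterexample.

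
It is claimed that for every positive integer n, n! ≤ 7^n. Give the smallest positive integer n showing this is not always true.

A counterexample is any positive integer n such that n! > 7^n; we check each in order.
The first 16 eligible values, up to n = 16, all satisfy the conclusion.
n = 17: n! = 355687428096000 and 7^n = 232630513987207, so 355687428096000 > 232630513987207.

n = 17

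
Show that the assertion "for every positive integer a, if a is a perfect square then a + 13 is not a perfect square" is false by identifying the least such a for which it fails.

a = 1: 1 + 13 = 14, not a perfect square.
a = 4: 4 + 13 = 17, not a perfect square.
a = 9: 9 + 13 = 22, not a perfect square.
a = 16: 16 + 13 = 29, not a perfect square.
a = 25: 25 + 13 = 38, not a perfect square.
a = 36: 36 = 6² and 36 + 13 = 49 = 7².
So a = 36 is the smallest counterexample.

a = 36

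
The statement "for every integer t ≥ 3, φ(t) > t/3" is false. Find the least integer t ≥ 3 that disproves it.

We need the least integer t ≥ 3 for which the claim fails.
t = 3: φ(3) = 2 and 3/3 = 1, so φ(3) > 3/3.
t = 4: φ(4) = 2 and 4/3 = 4/3, so φ(4) > 4/3.
t = 5: φ(5) = 4 and 5/3 = 5/3, so φ(5) > 5/3.
t = 6: φ(6) = 2 and 6/3 = 2, so φ(6) ≤ 6/3.

t = 6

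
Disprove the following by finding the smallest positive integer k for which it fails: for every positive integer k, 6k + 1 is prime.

Check each positive integer k in order until 6k + 1 is not prime.
k = 1: 6k + 1 = 7, prime.
k = 2: 6k + 1 = 13, prime.
k = 3: 6k + 1 = 19, prime.
k = 4: 6k + 1 = 25 = 5 × 5, composite.

k = 4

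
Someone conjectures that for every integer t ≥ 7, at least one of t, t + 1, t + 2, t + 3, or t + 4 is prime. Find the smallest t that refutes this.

A counterexample is any integer t ≥ 7 such that t, t + 1, t + 2, t + 3, t + 4 are all composite; we check each in order.
For t = 7, 8, 9, 10, …, 21, 22, 23 the conclusion holds.
t = 24: 24 = 2 × 12; 25 = 5 × 5; 26 = 2 × 13; 27 = 3 × 9; 28 = 2 × 14 — all composite.
Hence t = 24 is a counterexample.

t = 24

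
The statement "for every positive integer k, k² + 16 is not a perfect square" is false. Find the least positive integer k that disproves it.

k = 3

A counterexample is any positive integer k such that k² + 16 is a perfect square; we check each in order.
For k = 1, 2 the conclusion holds.
k = 3: 3² + 16 = 25 = 5², a perfect square.
Hence k = 3 is a counterexample.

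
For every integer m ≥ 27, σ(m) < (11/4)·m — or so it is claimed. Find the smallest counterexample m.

m = 60

The first 33 eligible values, up to m = 59, all satisfy the conclusion.
m = 60: σ(60) = 168; 168 ≥ 165.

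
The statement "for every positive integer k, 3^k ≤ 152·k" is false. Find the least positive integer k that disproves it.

k = 7

Check each positive integer k in order until 3^k > 152·k.
For k = 1, 2, 3, 4, 5, 6 the conclusion holds.
k = 7: 3^k = 2187 and 152·k = 1064, so 2187 > 1064.
Thus k = 7 disproves the claim, and no smaller k works.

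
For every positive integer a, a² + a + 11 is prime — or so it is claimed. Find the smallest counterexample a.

We need the least positive integer a for which a² + a + 11 is not prime.
For a = 1, 2, 3, 4, 5, 6, 7, 8, 9 the conclusion holds.
a = 10: a² + a + 11 = 121 = 11 × 11, composite.
Hence a = 10 is a counterexample.

a = 10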